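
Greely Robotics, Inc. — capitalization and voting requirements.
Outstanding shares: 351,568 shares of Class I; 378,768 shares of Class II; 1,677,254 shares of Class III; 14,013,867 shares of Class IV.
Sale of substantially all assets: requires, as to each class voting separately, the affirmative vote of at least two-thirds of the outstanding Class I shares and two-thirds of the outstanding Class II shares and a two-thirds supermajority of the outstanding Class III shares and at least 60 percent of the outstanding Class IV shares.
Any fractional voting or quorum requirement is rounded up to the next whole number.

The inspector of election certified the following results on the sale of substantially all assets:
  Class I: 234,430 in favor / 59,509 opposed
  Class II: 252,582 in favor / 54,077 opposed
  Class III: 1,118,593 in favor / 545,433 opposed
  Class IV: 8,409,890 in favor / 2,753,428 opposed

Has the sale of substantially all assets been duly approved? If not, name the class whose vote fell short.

Approved — every class gave the required vote.

Class I: 2/3 of 351568 = 234378.67, rounded up to 234379; 234,379 required, 234,430 in favor — approved.
Class II: 2/3 of 378768 = 252512; 252,512 required, 252,582 in favor — approved.
Class III: 2/3 of 1677254 = 1118169.33, rounded up to 1118170; 1,118,170 required, 1,118,593 in favor — approved.
Class IV: 3/5 of 14013867 = 8408320.20, rounded up to 8408321; 8,408,321 required, 8,409,890 in favor — approved.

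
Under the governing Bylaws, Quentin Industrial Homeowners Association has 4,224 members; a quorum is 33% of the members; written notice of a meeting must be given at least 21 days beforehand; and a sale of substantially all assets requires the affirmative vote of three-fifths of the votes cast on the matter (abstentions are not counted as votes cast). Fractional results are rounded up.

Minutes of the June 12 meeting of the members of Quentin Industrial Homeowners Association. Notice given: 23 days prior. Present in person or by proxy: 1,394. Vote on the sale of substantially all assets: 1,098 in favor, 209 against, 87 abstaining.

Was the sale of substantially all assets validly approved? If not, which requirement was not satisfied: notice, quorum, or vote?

Notice: 23 days given; 21 required. Satisfied.
Quorum: 33% of 4,224 = 1,393.92, rounded up to 1,394; 1,394 present. Satisfied.
Vote: requires three-fifths of the votes cast (1,394 − 87 abstaining = 1,307); 3/5 of 1307 = 784.20, rounded up to 785, so 785 needed; 1,098 in favor. Satisfied.

Valid — all requirements satisfied.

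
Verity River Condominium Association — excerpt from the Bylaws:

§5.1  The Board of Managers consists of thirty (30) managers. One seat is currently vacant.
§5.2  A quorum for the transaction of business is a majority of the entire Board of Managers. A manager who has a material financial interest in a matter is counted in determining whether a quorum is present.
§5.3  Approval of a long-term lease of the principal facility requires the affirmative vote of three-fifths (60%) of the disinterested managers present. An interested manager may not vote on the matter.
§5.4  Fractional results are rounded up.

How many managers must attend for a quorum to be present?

A majority of 30 is 16.

16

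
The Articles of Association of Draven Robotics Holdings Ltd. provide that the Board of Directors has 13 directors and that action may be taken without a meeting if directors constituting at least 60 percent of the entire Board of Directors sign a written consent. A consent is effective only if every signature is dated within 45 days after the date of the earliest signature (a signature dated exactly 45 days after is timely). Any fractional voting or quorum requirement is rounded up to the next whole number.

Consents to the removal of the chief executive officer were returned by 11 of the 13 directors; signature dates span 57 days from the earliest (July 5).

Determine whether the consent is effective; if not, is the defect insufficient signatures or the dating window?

Signatures required: at least 60 percent of 13 — 3/5 of 13 = 7.80, rounded up to 8, so 8 needed; 11 signed. Sufficient.
Dating window: the latest signature is 57 days after the earliest; the limit is 45 days. Outside the window.

Not effective — dating-window requirement not satisfied.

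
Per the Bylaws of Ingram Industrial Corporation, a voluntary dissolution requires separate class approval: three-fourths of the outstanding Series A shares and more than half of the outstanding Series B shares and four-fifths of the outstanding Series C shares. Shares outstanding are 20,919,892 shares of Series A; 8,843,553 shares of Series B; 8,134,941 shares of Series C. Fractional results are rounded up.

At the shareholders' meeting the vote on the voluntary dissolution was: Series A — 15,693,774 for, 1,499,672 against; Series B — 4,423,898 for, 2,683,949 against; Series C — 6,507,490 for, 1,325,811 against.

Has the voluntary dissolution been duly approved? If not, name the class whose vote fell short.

Not approved — the Series C shares did not give the required vote.

Series A: 3/4 of 20919892 = 15689919; 15,689,919 required, 15,693,774 in favor — approved.
Series B: a majority of 8843553 is 4421777; 4,421,777 required, 4,423,898 in favor — approved.
Series C: 4/5 of 8134941 = 6507952.80, rounded up to 6507953; 6,507,953 required, 6,507,490 in favor — not approved.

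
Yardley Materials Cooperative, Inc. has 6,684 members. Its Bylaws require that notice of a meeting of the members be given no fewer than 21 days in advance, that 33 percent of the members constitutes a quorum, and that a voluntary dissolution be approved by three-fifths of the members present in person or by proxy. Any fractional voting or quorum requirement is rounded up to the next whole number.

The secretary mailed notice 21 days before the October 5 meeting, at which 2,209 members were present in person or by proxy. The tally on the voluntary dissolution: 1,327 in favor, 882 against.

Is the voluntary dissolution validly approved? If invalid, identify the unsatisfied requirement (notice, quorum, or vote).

Notice: 21 days given; 21 required. Satisfied.
Quorum: 33% of 6,684 = 2,205.72, rounded up to 2,206; 2,209 present. Satisfied.
Vote: requires three-fifths of those present (2,209); 3/5 of 2209 = 1325.40, rounded up to 1326, so 1,326 needed; 1,327 in favor. Satisfied.

Valid — all requirements satisfied.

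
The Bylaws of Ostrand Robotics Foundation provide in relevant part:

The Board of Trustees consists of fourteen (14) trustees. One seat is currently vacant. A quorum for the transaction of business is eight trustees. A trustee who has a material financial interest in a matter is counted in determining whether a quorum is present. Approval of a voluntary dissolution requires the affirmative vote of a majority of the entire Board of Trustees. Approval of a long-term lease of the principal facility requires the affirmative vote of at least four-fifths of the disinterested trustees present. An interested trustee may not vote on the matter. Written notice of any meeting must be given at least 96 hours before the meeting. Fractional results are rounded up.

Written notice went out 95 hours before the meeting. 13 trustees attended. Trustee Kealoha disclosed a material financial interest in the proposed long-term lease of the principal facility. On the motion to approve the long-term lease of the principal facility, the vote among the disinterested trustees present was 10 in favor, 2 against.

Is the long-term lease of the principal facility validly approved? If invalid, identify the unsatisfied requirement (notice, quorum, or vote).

Invalid — notice requirement not satisfied.

Notice: 95 hours given; 96 required (95 < 96). Not satisfied.
Quorum: 13 present (interested trustees count toward quorum); quorum is 8. Satisfied.
Vote: the long-term lease of the principal facility requires four-fifths of the disinterested trustees present (13 − 1 = 12). 4/5 of 12 = 9.60, rounded up to 10, so 10 affirmative votes are needed; 10 voted in favor. Satisfied.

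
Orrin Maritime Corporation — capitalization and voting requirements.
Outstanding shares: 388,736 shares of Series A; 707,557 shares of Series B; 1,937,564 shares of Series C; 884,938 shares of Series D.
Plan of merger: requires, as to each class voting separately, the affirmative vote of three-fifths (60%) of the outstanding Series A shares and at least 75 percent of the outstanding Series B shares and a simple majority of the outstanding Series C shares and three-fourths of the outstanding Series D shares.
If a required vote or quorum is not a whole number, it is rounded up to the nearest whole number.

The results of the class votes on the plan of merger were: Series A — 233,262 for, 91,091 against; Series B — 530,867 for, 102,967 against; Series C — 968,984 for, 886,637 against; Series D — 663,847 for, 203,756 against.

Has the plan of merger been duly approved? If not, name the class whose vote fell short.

Series A: 3/5 of 388736 = 233241.60, rounded up to 233242; 233,242 required, 233,262 in favor — approved.
Series B: 3/4 of 707557 = 530667.75, rounded up to 530668; 530,668 required, 530,867 in favor — approved.
Series C: a majority of 1937564 is 968783; 968,783 required, 968,984 in favor — approved.
Series D: 3/4 of 884938 = 663703.50, rounded up to 663704; 663,704 required, 663,847 in favor — approved.

Approved — every class gave the required vote.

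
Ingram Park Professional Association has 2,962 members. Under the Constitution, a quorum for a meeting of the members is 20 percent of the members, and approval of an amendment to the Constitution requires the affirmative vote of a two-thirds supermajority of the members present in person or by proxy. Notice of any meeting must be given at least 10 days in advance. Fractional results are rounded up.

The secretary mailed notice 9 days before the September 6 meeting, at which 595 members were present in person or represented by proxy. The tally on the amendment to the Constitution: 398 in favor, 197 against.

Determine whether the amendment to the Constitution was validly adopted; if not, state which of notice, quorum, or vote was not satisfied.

Notice: 9 days given; 10 required. Not satisfied.
Quorum: 20% of 2,962 = 592.40, rounded up to 593; 595 present. Satisfied.
Vote: requires two-thirds of those present (595); 2/3 of 595 = 396.67, rounded up to 397, so 397 needed; 398 in favor. Satisfied.

Invalid — notice requirement not satisfied.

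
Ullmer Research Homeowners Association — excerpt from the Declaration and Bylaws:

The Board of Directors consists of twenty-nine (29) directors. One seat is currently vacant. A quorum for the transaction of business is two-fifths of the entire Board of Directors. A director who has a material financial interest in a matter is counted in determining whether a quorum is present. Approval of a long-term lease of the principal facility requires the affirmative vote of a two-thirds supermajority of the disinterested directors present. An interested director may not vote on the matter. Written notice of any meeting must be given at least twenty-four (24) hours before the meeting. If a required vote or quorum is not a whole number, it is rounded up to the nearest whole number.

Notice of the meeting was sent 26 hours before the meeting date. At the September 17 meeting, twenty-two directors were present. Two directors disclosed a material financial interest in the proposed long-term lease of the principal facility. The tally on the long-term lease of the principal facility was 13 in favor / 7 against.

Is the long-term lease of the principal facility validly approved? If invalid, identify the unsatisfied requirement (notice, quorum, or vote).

Notice: 26 hours given; 24 required (26 ≥ 24). Satisfied.
Quorum: 22 present (interested directors count toward quorum); quorum is 12. Satisfied.
Vote: the long-term lease of the principal facility requires two-thirds of the disinterested directors present (22 − 2 = 20). 2/3 of 20 = 13.33, rounded up to 14, so 14 affirmative votes are needed; 13 voted in favor. Not satisfied.

Invalid — vote requirement not satisfied.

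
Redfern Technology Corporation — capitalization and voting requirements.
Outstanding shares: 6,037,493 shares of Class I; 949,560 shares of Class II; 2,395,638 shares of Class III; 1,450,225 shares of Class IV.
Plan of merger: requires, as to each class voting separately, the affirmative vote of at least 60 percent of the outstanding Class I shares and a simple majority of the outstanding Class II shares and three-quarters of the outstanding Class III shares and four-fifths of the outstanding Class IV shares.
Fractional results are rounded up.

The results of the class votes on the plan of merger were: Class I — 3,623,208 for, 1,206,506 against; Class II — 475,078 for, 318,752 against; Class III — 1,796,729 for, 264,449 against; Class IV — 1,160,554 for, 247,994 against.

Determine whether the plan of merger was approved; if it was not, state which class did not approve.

Class I: 3/5 of 6037493 = 3622495.80, rounded up to 3622496; 3,622,496 required, 3,623,208 in favor — approved.
Class II: a majority of 949560 is 474781; 474,781 required, 475,078 in favor — approved.
Class III: 3/4 of 2395638 = 1796728.50, rounded up to 1796729; 1,796,729 required, 1,796,729 in favor — approved.
Class IV: 4/5 of 1450225 = 1160180; 1,160,180 required, 1,160,554 in favor — approved.

Approved — every class gave the required vote.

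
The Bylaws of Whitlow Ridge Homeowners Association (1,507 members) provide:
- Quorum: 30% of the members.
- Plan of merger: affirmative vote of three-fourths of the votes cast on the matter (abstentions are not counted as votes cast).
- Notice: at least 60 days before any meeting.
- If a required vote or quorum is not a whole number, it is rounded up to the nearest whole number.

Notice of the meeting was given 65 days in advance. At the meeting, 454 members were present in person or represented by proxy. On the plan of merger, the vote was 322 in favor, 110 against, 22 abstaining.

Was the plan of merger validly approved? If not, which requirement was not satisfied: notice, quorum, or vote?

Notice: 65 days given; 60 required. Satisfied.
Quorum: 30% of 1,507 = 452.10, rounded up to 453; 454 present. Satisfied.
Vote: requires three-fourths of the votes cast (454 − 22 abstaining = 432); 3/4 of 432 = 324, so 324 needed; 322 in favor. Not satisfied.

Invalid — vote requirement not satisfied.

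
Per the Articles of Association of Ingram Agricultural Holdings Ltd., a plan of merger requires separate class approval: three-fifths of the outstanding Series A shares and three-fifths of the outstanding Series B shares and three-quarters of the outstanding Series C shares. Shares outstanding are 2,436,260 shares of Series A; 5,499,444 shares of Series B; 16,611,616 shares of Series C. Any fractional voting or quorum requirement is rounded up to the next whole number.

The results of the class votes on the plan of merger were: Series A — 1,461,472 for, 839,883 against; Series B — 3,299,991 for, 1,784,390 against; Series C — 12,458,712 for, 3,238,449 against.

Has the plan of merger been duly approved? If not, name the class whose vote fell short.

Not approved — the Series A shares did not give the required vote.

Series A: 3/5 of 2436260 = 1461756; 1,461,756 required, 1,461,472 in favor — not approved.
Series B: 3/5 of 5499444 = 3299666.40, rounded up to 3299667; 3,299,667 required, 3,299,991 in favor — approved.
Series C: 3/4 of 16611616 = 12458712; 12,458,712 required, 12,458,712 in favor — approved.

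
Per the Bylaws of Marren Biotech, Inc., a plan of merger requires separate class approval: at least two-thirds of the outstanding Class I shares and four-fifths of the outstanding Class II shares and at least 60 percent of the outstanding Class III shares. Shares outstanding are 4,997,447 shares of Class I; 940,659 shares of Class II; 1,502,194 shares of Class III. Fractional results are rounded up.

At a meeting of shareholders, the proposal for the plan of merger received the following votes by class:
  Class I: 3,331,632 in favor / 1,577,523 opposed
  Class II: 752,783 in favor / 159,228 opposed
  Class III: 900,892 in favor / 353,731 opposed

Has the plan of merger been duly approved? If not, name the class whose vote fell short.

Not approved — the Class III shares did not give the required vote.

Class I: 2/3 of 4997447 = 3331631.33, rounded up to 3331632; 3,331,632 required, 3,331,632 in favor — approved.
Class II: 4/5 of 940659 = 752527.20, rounded up to 752528; 752,528 required, 752,783 in favor — approved.
Class III: 3/5 of 1502194 = 901316.40, rounded up to 901317; 901,317 required, 900,892 in favor — not approved.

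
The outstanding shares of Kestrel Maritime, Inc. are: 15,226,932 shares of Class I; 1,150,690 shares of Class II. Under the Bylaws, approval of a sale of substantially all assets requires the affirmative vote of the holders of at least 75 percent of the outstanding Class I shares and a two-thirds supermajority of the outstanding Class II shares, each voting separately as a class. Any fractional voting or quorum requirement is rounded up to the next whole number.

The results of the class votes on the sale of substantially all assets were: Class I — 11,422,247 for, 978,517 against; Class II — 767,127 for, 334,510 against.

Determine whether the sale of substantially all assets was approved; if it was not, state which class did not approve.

Approved — every class gave the required vote.

Class I: 3/4 of 15226932 = 11420199; 11,420,199 required, 11,422,247 in favor — approved.
Class II: 2/3 of 1150690 = 767126.67, rounded up to 767127; 767,127 required, 767,127 in favor — approved.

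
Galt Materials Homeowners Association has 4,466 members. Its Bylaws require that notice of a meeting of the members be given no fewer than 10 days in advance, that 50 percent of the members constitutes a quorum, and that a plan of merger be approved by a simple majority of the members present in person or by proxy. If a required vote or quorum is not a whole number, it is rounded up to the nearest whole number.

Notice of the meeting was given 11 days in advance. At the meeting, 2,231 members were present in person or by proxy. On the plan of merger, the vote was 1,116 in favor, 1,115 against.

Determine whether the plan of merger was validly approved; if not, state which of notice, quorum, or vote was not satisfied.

Invalid — quorum requirement not satisfied.

Notice: 11 days given; 10 required. Satisfied.
Quorum: 50% of 4,466 = 2,233; 2,231 present. Not satisfied.
Vote: requires a majority of those present (2,231); a majority of 2231 is 1116, so 1,116 needed; 1,116 in favor. Satisfied.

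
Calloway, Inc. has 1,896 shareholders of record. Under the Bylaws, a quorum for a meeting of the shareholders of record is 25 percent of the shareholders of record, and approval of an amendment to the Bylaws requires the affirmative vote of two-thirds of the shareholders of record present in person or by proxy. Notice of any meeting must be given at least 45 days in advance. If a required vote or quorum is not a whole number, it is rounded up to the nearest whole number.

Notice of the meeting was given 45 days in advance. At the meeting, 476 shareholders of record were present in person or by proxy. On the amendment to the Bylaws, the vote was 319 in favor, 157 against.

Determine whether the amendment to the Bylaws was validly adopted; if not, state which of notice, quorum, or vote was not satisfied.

Valid — all requirements satisfied.

Notice: 45 days given; 45 required. Satisfied.
Quorum: 25% of 1,896 = 474; 476 present. Satisfied.
Vote: requires two-thirds of those present (476); 2/3 of 476 = 317.33, rounded up to 318, so 318 needed; 319 in favor. Satisfied.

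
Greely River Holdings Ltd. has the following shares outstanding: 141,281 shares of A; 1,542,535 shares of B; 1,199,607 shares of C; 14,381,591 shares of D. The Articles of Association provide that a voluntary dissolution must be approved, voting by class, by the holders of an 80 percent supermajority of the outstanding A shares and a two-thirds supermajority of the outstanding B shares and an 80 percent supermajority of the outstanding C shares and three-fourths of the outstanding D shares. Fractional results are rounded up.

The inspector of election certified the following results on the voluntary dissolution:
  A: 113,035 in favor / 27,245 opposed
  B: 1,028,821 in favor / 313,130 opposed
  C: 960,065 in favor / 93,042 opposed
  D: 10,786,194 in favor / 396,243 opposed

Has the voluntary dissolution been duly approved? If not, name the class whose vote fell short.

A: 4/5 of 141281 = 113024.80, rounded up to 113025; 113,025 required, 113,035 in favor — approved.
B: 2/3 of 1542535 = 1028356.67, rounded up to 1028357; 1,028,357 required, 1,028,821 in favor — approved.
C: 4/5 of 1199607 = 959685.60, rounded up to 959686; 959,686 required, 960,065 in favor — approved.
D: 3/4 of 14381591 = 10786193.25, rounded up to 10786194; 10,786,194 required, 10,786,194 in favor — approved.

Approved — every class gave the required vote.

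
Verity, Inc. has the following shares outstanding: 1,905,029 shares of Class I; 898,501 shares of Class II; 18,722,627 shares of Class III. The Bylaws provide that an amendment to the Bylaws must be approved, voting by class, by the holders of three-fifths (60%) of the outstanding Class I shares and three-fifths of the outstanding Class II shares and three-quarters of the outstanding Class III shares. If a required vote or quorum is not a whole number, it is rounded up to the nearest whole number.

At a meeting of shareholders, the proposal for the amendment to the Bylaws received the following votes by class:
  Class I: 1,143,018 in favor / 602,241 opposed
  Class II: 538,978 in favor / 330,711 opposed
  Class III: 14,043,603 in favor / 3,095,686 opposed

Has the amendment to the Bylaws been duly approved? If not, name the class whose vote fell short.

Class I: 3/5 of 1905029 = 1143017.40, rounded up to 1143018; 1,143,018 required, 1,143,018 in favor — approved.
Class II: 3/5 of 898501 = 539100.60, rounded up to 539101; 539,101 required, 538,978 in favor — not approved.
Class III: 3/4 of 18722627 = 14041970.25, rounded up to 14041971; 14,041,971 required, 14,043,603 in favor — approved.

Not approved — the Class II shares did not give the required vote.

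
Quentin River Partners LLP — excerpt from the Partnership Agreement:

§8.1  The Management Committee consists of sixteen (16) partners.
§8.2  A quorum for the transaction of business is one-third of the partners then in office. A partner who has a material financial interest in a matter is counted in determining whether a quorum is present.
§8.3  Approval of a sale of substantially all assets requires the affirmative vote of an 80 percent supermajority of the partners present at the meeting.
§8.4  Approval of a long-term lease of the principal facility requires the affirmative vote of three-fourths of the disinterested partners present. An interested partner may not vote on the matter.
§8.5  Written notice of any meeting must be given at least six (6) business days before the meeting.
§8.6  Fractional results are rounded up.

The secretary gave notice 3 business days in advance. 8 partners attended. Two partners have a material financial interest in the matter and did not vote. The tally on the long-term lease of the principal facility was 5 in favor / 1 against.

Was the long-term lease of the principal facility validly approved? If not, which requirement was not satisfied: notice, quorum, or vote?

Notice: 3 business days given; 6 required (3 < 6). Not satisfied.
Quorum: 8 present (interested partners count toward quorum); quorum is 6. Satisfied.
Vote: the long-term lease of the principal facility requires three-fourths of the disinterested partners present (8 − 2 = 6). 3/4 of 6 = 4.50, rounded up to 5, so 5 affirmative votes are needed; 5 voted in favor. Satisfied.

Invalid — notice requirement not satisfied.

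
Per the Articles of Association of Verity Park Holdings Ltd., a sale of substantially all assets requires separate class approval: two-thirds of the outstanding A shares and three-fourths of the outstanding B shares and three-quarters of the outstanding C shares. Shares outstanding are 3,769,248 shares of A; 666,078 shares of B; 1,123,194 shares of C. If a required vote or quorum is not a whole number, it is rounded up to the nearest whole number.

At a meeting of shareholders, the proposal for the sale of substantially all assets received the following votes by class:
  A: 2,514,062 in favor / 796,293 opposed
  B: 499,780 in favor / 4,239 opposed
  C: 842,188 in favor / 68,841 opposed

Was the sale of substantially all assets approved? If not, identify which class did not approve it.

A: 2/3 of 3769248 = 2512832; 2,512,832 required, 2,514,062 in favor — approved.
B: 3/4 of 666078 = 499558.50, rounded up to 499559; 499,559 required, 499,780 in favor — approved.
C: 3/4 of 1123194 = 842395.50, rounded up to 842396; 842,396 required, 842,188 in favor — not approved.

Not approved — the C shares did not give the required vote.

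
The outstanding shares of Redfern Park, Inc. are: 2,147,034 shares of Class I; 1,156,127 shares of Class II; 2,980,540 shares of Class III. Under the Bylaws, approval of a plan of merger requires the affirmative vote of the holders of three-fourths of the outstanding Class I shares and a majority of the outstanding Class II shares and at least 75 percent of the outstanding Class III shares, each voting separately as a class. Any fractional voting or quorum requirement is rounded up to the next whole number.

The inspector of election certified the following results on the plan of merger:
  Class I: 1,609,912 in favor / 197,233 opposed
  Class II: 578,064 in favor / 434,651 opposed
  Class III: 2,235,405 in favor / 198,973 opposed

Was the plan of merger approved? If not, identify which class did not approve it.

Not approved — the Class I shares did not give the required vote.

Class I: 3/4 of 2147034 = 1610275.50, rounded up to 1610276; 1,610,276 required, 1,609,912 in favor — not approved.
Class II: a majority of 1156127 is 578064; 578,064 required, 578,064 in favor — approved.
Class III: 3/4 of 2980540 = 2235405; 2,235,405 required, 2,235,405 in favor — approved.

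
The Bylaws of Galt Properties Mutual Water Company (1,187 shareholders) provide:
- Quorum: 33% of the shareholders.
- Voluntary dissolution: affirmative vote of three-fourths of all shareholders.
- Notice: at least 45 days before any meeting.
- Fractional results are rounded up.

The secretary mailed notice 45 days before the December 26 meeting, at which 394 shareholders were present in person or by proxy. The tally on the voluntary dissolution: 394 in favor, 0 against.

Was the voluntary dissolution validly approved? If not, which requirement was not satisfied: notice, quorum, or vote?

Notice: 45 days given; 45 required. Satisfied.
Quorum: 33% of 1,187 = 391.71, rounded up to 392; 394 present. Satisfied.
Vote: requires three-fourths of all shareholders (1,187); 3/4 of 1187 = 890.25, rounded up to 891, so 891 needed; 394 in favor. Not satisfied.

Invalid — vote requirement not satisfied.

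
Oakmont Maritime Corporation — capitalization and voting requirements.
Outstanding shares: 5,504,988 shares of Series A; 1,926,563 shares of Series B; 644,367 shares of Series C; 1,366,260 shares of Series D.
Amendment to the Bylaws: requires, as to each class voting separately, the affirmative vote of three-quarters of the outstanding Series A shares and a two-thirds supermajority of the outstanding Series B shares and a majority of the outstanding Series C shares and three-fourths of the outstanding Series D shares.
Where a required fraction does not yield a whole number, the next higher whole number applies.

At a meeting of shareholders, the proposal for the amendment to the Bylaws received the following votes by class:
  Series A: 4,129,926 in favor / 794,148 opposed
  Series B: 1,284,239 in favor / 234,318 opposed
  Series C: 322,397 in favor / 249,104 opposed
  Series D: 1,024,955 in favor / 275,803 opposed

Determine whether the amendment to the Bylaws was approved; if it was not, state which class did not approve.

Not approved — the Series B shares did not give the required vote.

Series A: 3/4 of 5504988 = 4128741; 4,128,741 required, 4,129,926 in favor — approved.
Series B: 2/3 of 1926563 = 1284375.33, rounded up to 1284376; 1,284,376 required, 1,284,239 in favor — not approved.
Series C: a majority of 644367 is 322184; 322,184 required, 322,397 in favor — approved.
Series D: 3/4 of 1366260 = 1024695; 1,024,695 required, 1,024,955 in favor — approved.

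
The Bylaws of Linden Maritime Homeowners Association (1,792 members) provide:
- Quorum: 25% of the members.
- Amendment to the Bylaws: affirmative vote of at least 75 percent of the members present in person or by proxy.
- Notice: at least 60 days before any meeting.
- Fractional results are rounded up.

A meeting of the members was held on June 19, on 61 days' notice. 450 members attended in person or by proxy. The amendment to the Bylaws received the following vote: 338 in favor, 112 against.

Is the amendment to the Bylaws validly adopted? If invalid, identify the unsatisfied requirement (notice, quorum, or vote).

Valid — all requirements satisfied.

Notice: 61 days given; 60 required. Satisfied.
Quorum: 25% of 1,792 = 448; 450 present. Satisfied.
Vote: requires three-fourths of those present (450); 3/4 of 450 = 337.50, rounded up to 338, so 338 needed; 338 in favor. Satisfied.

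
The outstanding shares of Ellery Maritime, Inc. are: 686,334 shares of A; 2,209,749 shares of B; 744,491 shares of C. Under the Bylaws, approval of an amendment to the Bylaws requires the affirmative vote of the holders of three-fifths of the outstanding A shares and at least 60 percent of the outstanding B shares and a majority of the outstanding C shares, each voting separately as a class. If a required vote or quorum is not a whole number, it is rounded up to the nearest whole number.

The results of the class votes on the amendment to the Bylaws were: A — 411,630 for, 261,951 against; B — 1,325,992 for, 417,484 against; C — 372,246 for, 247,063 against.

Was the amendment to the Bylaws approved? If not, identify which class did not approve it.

Not approved — the A shares did not give the required vote.

A: 3/5 of 686334 = 411800.40, rounded up to 411801; 411,801 required, 411,630 in favor — not approved.
B: 3/5 of 2209749 = 1325849.40, rounded up to 1325850; 1,325,850 required, 1,325,992 in favor — approved.
C: a majority of 744491 is 372246; 372,246 required, 372,246 in favor — approved.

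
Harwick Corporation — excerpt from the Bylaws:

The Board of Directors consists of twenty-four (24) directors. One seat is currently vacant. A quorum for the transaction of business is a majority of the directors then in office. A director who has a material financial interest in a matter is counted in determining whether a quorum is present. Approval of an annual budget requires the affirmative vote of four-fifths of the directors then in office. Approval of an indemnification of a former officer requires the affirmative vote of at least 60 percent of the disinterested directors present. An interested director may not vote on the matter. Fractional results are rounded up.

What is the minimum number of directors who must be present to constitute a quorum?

A majority of 23 is 12.

12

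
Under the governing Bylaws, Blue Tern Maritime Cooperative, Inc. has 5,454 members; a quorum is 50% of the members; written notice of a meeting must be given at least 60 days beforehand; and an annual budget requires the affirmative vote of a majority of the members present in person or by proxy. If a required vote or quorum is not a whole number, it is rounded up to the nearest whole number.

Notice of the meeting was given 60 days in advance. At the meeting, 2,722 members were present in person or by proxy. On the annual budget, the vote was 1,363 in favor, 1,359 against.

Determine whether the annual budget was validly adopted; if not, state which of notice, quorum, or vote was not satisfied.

Notice: 60 days given; 60 required. Satisfied.
Quorum: 50% of 5,454 = 2,727; 2,722 present. Not satisfied.
Vote: requires a majority of those present (2,722); a majority of 2722 is 1362, so 1,362 needed; 1,363 in favor. Satisfied.

Invalid — quorum requirement not satisfied.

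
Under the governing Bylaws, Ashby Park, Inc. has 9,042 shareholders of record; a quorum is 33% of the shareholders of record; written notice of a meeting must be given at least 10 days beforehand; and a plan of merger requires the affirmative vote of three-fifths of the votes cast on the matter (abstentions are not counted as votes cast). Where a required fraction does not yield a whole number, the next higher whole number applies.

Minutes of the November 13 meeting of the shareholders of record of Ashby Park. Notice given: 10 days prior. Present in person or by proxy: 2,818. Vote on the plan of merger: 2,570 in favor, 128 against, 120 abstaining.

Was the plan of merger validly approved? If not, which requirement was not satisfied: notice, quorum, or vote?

Invalid — quorum requirement not satisfied.

Notice: 10 days given; 10 required. Satisfied.
Quorum: 33% of 9,042 = 2,983.86, rounded up to 2,984; 2,818 present. Not satisfied.
Vote: requires three-fifths of the votes cast (2,818 − 120 abstaining = 2,698); 3/5 of 2698 = 1618.80, rounded up to 1619, so 1,619 needed; 2,570 in favor. Satisfied.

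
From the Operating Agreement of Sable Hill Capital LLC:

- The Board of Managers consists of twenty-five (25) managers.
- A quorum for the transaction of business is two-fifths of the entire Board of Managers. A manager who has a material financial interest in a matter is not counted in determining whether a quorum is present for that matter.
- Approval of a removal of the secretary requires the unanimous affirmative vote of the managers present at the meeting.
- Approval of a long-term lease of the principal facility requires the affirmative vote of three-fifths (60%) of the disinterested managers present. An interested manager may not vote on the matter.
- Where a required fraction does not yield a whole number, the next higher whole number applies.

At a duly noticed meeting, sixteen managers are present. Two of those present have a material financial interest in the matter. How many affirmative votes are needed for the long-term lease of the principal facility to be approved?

The long-term lease of the principal facility requires three-fifths of the disinterested managers present (16 − 2 = 14).
3/5 of 14 = 8.40, rounded up to 9.

9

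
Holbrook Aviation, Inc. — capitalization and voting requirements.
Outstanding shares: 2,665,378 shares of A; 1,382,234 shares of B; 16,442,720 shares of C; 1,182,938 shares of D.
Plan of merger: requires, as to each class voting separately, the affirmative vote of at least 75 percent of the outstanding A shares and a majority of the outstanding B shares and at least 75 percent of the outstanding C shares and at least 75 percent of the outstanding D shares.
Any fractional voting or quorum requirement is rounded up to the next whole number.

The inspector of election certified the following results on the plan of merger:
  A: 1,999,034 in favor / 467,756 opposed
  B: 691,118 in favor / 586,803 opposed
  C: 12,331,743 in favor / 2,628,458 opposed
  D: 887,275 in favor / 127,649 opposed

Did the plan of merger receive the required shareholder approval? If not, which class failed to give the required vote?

A: 3/4 of 2665378 = 1999033.50, rounded up to 1999034; 1,999,034 required, 1,999,034 in favor — approved.
B: a majority of 1382234 is 691118; 691,118 required, 691,118 in favor — approved.
C: 3/4 of 16442720 = 12332040; 12,332,040 required, 12,331,743 in favor — not approved.
D: 3/4 of 1182938 = 887203.50, rounded up to 887204; 887,204 required, 887,275 in favor — approved.

Not approved — the C shares did not give the required vote.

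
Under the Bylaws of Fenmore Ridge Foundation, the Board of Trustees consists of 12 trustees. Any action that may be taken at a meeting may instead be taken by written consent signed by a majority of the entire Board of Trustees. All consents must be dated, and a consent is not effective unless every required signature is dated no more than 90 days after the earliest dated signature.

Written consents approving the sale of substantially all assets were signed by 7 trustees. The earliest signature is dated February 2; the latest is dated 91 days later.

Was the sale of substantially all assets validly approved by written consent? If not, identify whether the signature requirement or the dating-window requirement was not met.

Not effective — dating-window requirement not satisfied.

Signatures required: a majority of 12 — a majority of 12 is 7, so 7 needed; 7 signed. Sufficient.
Dating window: the latest signature is 91 days after the earliest; the limit is 90 days. Outside the window.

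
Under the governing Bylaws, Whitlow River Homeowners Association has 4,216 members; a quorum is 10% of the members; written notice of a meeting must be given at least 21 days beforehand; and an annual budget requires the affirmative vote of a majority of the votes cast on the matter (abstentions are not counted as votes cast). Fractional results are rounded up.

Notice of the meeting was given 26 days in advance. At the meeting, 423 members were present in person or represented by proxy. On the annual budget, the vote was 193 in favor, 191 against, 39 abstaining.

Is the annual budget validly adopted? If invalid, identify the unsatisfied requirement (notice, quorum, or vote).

Notice: 26 days given; 21 required. Satisfied.
Quorum: 10% of 4,216 = 421.60, rounded up to 422; 423 present. Satisfied.
Vote: requires a majority of the votes cast (423 − 39 abstaining = 384); a majority of 384 is 193, so 193 needed; 193 in favor. Satisfied.

Valid — all requirements satisfied.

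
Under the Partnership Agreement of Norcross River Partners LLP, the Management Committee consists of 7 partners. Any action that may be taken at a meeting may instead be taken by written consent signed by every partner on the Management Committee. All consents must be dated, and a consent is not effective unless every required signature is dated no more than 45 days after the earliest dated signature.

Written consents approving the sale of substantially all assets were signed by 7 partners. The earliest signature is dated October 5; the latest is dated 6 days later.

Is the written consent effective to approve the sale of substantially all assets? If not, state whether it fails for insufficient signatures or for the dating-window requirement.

Signatures required: the unanimous vote of 7 — unanimous means all 7, so 7 needed; 7 signed. Sufficient.
Dating window: the latest signature is 6 days after the earliest; the limit is 45 days. Within the window.

Effective — both the signature and dating-window requirements are satisfied.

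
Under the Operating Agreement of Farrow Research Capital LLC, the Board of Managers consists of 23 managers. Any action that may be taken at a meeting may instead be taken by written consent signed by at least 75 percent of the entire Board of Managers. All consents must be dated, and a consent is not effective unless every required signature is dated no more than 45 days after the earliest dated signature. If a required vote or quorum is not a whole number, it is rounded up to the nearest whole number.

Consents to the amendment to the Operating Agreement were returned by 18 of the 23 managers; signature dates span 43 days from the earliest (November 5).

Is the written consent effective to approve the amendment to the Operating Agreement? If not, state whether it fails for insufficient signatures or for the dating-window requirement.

Effective — both the signature and dating-window requirements are satisfied.

Signatures required: at least 75 percent of 23 — 3/4 of 23 = 17.25, rounded up to 18, so 18 needed; 18 signed. Sufficient.
Dating window: the latest signature is 43 days after the earliest; the limit is 45 days. Within the window.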